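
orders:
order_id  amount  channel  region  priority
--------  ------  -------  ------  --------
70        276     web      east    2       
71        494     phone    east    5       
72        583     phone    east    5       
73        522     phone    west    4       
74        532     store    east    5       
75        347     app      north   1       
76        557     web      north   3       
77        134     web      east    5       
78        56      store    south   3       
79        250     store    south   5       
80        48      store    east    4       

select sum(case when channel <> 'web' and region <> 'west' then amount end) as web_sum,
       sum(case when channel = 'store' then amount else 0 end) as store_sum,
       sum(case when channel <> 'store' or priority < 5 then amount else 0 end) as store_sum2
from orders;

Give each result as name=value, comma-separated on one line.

web_sum=2310, store_sum=886, store_sum2=3017

[web_sum: channel <> 'web' and region <> 'west']
order_id=70: ✗
order_id=71: ✓ → 494
order_id=72: ✓ → 583
order_id=73: ✗
order_id=74: ✓ → 532
order_id=75: ✓ → 347
order_id=76: ✗
order_id=77: ✗
order_id=78: ✓ → 56
order_id=79: ✓ → 250
order_id=80: ✓ → 48
web_sum = 494 + 583 + 532 + 347 + 56 + 250 + 48 = 2310
—
[store_sum: channel = 'store']
order_id=70: ✗
order_id=71: ✗
order_id=72: ✗
order_id=73: ✗
order_id=74: ✓ → 532
order_id=75: ✗
order_id=76: ✗
order_id=77: ✗
order_id=78: ✓ → 56
order_id=79: ✓ → 250
order_id=80: ✓ → 48
store_sum = 532 + 56 + 250 + 48 = 886
—
[store_sum2: channel <> 'store' or priority < 5]
order_id=70: ✓ → 276
order_id=71: ✓ → 494
order_id=72: ✓ → 583
order_id=73: ✓ → 522
order_id=74: ✗
order_id=75: ✓ → 347
order_id=76: ✓ → 557
order_id=77: ✓ → 134
order_id=78: ✓ → 56
order_id=79: ✗
order_id=80: ✓ → 48
store_sum2 = 276 + 494 + 583 + 522 + 347 + 557 + 134 + 56 + 48 = 3017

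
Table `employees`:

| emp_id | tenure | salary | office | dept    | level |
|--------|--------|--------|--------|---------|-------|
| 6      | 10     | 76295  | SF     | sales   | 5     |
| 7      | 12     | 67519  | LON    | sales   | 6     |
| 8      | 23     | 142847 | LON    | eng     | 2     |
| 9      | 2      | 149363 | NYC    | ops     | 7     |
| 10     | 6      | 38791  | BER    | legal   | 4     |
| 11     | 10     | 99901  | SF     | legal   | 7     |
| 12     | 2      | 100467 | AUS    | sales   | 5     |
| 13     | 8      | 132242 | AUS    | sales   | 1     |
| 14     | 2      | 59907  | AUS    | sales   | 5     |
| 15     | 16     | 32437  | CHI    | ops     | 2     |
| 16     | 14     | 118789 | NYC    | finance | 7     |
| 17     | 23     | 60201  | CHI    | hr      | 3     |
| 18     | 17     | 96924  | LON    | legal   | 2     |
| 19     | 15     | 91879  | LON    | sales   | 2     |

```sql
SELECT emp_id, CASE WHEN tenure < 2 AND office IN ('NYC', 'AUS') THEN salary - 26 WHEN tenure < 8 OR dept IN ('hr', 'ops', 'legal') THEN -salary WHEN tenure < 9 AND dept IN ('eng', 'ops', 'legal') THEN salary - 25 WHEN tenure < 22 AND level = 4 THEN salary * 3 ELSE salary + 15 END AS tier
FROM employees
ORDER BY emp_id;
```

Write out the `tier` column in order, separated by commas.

emp_id=6: ELSE → 76310
emp_id=7: ELSE → 67534
emp_id=8: ELSE → 142862
emp_id=9: tenure < 8 OR dept IN ('hr', 'ops', 'legal') → -149363
emp_id=10: tenure < 8 OR dept IN ('hr', 'ops', 'legal') → -38791
emp_id=11: tenure < 8 OR dept IN ('hr', 'ops', 'legal') → -99901
emp_id=12: tenure < 8 OR dept IN ('hr', 'ops', 'legal') → -100467
emp_id=13: ELSE → 132257
emp_id=14: tenure < 8 OR dept IN ('hr', 'ops', 'legal') → -59907
emp_id=15: tenure < 8 OR dept IN ('hr', 'ops', 'legal') → -32437
emp_id=16: ELSE → 118804
emp_id=17: tenure < 8 OR dept IN ('hr', 'ops', 'legal') → -60201
emp_id=18: tenure < 8 OR dept IN ('hr', 'ops', 'legal') → -96924
emp_id=19: ELSE → 91894

76310, 67534, 142862, -149363, -38791, -99901, -100467, 132257, -59907, -32437, 118804, -60201, -96924, 91894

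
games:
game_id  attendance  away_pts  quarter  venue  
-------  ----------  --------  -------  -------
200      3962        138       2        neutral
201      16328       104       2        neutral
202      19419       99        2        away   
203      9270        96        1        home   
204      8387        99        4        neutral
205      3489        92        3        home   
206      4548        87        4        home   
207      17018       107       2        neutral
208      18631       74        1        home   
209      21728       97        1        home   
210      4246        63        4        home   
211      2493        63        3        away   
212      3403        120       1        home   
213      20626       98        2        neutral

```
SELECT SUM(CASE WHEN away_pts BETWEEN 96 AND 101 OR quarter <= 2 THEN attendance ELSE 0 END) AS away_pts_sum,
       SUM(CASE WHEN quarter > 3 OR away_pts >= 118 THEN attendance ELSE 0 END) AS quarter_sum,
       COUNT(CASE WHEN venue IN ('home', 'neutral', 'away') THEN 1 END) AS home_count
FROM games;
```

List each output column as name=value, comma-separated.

away_pts_sum=138772, quarter_sum=24546, home_count=14

[away_pts_sum: away_pts BETWEEN 96 AND 101 OR quarter <= 2]
game_id=200: ✓ → 3962
game_id=201: ✓ → 16328
game_id=202: ✓ → 19419
game_id=203: ✓ → 9270
game_id=204: ✓ → 8387
game_id=205: ✗
game_id=206: ✗
game_id=207: ✓ → 17018
game_id=208: ✓ → 18631
game_id=209: ✓ → 21728
game_id=210: ✗
game_id=211: ✗
game_id=212: ✓ → 3403
game_id=213: ✓ → 20626
away_pts_sum = 3962 + 16328 + 19419 + 9270 + 8387 + 17018 + 18631 + 21728 + 3403 + 20626 = 138772
—
[quarter_sum: quarter > 3 OR away_pts >= 118]
game_id=200: ✓ → 3962
game_id=201: ✗
game_id=202: ✗
game_id=203: ✗
game_id=204: ✓ → 8387
game_id=205: ✗
game_id=206: ✓ → 4548
game_id=207: ✗
game_id=208: ✗
game_id=209: ✗
game_id=210: ✓ → 4246
game_id=211: ✗
game_id=212: ✓ → 3403
game_id=213: ✗
quarter_sum = 3962 + 8387 + 4548 + 4246 + 3403 = 24546
—
[home_count: venue IN ('home', 'neutral', 'away')]
game_id=200: ✓ → 1
game_id=201: ✓ → 1
game_id=202: ✓ → 1
game_id=203: ✓ → 1
game_id=204: ✓ → 1
game_id=205: ✓ → 1
game_id=206: ✓ → 1
game_id=207: ✓ → 1
game_id=208: ✓ → 1
game_id=209: ✓ → 1
game_id=210: ✓ → 1
game_id=211: ✓ → 1
game_id=212: ✓ → 1
game_id=213: ✓ → 1
home_count = COUNT(1, 1, 1, 1, 1, 1, 1, 1, 1, 1, 1, 1, 1, 1) = 14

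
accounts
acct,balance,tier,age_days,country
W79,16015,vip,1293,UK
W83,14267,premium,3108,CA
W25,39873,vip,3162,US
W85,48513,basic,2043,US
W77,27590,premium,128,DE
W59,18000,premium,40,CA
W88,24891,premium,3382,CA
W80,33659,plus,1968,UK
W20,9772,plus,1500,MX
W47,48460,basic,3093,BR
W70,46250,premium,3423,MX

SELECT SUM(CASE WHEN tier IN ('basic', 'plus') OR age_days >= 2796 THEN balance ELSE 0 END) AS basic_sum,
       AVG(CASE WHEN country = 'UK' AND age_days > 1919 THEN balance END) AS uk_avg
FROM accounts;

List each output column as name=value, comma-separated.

basic_sum=265685, uk_avg=33659

[basic_sum: tier IN ('basic', 'plus') OR age_days >= 2796]
acct=W79: ✗
acct=W83: ✓ → 14267
acct=W25: ✓ → 39873
acct=W85: ✓ → 48513
acct=W77: ✗
acct=W59: ✗
acct=W88: ✓ → 24891
acct=W80: ✓ → 33659
acct=W20: ✓ → 9772
acct=W47: ✓ → 48460
acct=W70: ✓ → 46250
basic_sum = 14267 + 39873 + 48513 + 24891 + 33659 + 9772 + 48460 + 46250 = 265685
—
[uk_avg: country = 'UK' AND age_days > 1919]
acct=W79: ✗
acct=W83: ✗
acct=W25: ✗
acct=W85: ✗
acct=W77: ✗
acct=W59: ✗
acct=W88: ✗
acct=W80: ✓ → 33659
acct=W20: ✗
acct=W47: ✗
acct=W70: ✗
uk_avg = 33659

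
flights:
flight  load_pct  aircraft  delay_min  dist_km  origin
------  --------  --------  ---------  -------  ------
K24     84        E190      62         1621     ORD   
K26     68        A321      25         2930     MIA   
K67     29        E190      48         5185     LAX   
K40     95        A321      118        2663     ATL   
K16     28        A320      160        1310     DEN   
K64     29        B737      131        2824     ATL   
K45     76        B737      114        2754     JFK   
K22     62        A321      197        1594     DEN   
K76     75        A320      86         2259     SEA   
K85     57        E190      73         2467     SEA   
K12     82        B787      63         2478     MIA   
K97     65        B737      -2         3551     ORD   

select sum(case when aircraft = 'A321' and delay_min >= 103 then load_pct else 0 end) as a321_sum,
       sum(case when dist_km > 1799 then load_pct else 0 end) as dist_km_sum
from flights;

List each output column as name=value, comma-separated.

[a321_sum: aircraft = 'A321' and delay_min >= 103]
flight=K24: ✗
flight=K26: ✗
flight=K67: ✗
flight=K40: ✓ → 95
flight=K16: ✗
flight=K64: ✗
flight=K45: ✗
flight=K22: ✓ → 62
flight=K76: ✗
flight=K85: ✗
flight=K12: ✗
flight=K97: ✗
a321_sum = 95 + 62 = 157
—
[dist_km_sum: dist_km > 1799]
flight=K24: ✗
flight=K26: ✓ → 68
flight=K67: ✓ → 29
flight=K40: ✓ → 95
flight=K16: ✗
flight=K64: ✓ → 29
flight=K45: ✓ → 76
flight=K22: ✗
flight=K76: ✓ → 75
flight=K85: ✓ → 57
flight=K12: ✓ → 82
flight=K97: ✓ → 65
dist_km_sum = 68 + 29 + 95 + 29 + 76 + 75 + 57 + 82 + 65 = 576

a321_sum=157, dist_km_sum=576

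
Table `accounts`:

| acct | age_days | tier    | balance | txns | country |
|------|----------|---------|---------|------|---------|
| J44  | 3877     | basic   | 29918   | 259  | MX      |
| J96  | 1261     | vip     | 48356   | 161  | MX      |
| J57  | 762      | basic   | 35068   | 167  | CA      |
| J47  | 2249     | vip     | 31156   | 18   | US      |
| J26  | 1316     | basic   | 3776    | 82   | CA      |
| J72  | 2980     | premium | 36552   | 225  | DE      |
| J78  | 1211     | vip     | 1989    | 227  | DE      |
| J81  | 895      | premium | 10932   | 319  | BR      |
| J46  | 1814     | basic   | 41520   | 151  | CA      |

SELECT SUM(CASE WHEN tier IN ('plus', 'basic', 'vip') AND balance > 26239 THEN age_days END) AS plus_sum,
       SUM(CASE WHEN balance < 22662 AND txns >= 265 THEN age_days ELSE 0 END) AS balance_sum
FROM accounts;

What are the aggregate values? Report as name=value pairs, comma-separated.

[plus_sum: tier IN ('plus', 'basic', 'vip') AND balance > 26239]
acct=J44: ✓ → 3877
acct=J96: ✓ → 1261
acct=J57: ✓ → 762
acct=J47: ✓ → 2249
acct=J26: ✗
acct=J72: ✗
acct=J78: ✗
acct=J81: ✗
acct=J46: ✓ → 1814
plus_sum = 3877 + 1261 + 762 + 2249 + 1814 = 9963
—
[balance_sum: balance < 22662 AND txns >= 265]
acct=J44: ✗
acct=J96: ✗
acct=J57: ✗
acct=J47: ✗
acct=J26: ✗
acct=J72: ✗
acct=J78: ✗
acct=J81: ✓ → 895
acct=J46: ✗
balance_sum = 895

plus_sum=9963, balance_sum=895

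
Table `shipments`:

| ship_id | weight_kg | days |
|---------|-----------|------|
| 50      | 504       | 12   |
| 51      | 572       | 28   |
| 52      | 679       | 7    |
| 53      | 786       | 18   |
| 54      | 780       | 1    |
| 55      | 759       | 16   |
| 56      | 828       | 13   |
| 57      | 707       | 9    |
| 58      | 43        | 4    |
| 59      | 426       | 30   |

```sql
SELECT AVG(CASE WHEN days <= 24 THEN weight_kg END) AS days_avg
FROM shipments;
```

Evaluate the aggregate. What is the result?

635.75

ship_id=50: ✓ → 504
ship_id=51: ✗
ship_id=52: ✓ → 679
ship_id=53: ✓ → 786
ship_id=54: ✓ → 780
ship_id=55: ✓ → 759
ship_id=56: ✓ → 828
ship_id=57: ✓ → 707
ship_id=58: ✓ → 43
ship_id=59: ✗
days_avg = (504 + 679 + 786 + 780 + 759 + 828 + 707 + 43) / 8 = 635.75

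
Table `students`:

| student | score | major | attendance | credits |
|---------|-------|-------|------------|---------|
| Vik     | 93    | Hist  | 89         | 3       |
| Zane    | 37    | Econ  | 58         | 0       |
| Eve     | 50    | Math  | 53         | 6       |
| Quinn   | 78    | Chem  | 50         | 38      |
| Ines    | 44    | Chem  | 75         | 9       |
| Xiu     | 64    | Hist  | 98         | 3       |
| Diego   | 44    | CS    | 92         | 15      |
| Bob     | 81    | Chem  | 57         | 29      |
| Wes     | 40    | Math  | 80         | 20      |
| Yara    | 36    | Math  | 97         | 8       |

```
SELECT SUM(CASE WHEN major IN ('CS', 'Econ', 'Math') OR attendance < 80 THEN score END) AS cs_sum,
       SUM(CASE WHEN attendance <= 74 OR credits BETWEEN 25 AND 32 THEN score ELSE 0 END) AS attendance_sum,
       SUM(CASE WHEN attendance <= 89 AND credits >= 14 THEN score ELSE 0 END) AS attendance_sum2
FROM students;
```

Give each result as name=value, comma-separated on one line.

cs_sum=410, attendance_sum=246, attendance_sum2=199

[cs_sum: major IN ('CS', 'Econ', 'Math') OR attendance < 80]
student=Vik: ✗
student=Zane: ✓ → 37
student=Eve: ✓ → 50
student=Quinn: ✓ → 78
student=Ines: ✓ → 44
student=Xiu: ✗
student=Diego: ✓ → 44
student=Bob: ✓ → 81
student=Wes: ✓ → 40
student=Yara: ✓ → 36
cs_sum = 37 + 50 + 78 + 44 + 44 + 81 + 40 + 36 = 410
—
[attendance_sum: attendance <= 74 OR credits BETWEEN 25 AND 32]
student=Vik: ✗
student=Zane: ✓ → 37
student=Eve: ✓ → 50
student=Quinn: ✓ → 78
student=Ines: ✗
student=Xiu: ✗
student=Diego: ✗
student=Bob: ✓ → 81
student=Wes: ✗
student=Yara: ✗
attendance_sum = 37 + 50 + 78 + 81 = 246
—
[attendance_sum2: attendance <= 89 AND credits >= 14]
student=Vik: ✗
student=Zane: ✗
student=Eve: ✗
student=Quinn: ✓ → 78
student=Ines: ✗
student=Xiu: ✗
student=Diego: ✗
student=Bob: ✓ → 81
student=Wes: ✓ → 40
student=Yara: ✗
attendance_sum2 = 78 + 81 + 40 = 199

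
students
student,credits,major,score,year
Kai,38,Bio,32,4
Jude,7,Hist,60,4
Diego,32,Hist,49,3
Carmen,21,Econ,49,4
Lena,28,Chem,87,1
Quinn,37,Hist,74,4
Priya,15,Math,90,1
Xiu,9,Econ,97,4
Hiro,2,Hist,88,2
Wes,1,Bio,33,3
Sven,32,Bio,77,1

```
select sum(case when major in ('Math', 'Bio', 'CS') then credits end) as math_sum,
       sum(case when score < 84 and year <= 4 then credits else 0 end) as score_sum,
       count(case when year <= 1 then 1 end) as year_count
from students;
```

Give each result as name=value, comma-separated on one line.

math_sum=86, score_sum=168, year_count=3

[math_sum: major in ('Math', 'Bio', 'CS')]
student=Kai: ✓ → 38
student=Jude: ✗
student=Diego: ✗
student=Carmen: ✗
student=Lena: ✗
student=Quinn: ✗
student=Priya: ✓ → 15
student=Xiu: ✗
student=Hiro: ✗
student=Wes: ✓ → 1
student=Sven: ✓ → 32
math_sum = 38 + 15 + 1 + 32 = 86
—
[score_sum: score < 84 and year <= 4]
student=Kai: ✓ → 38
student=Jude: ✓ → 7
student=Diego: ✓ → 32
student=Carmen: ✓ → 21
student=Lena: ✗
student=Quinn: ✓ → 37
student=Priya: ✗
student=Xiu: ✗
student=Hiro: ✗
student=Wes: ✓ → 1
student=Sven: ✓ → 32
score_sum = 38 + 7 + 32 + 21 + 37 + 1 + 32 = 168
—
[year_count: year <= 1]
student=Kai: ✗
student=Jude: ✗
student=Diego: ✗
student=Carmen: ✗
student=Lena: ✓ → 1
student=Quinn: ✗
student=Priya: ✓ → 1
student=Xiu: ✗
student=Hiro: ✗
student=Wes: ✗
student=Sven: ✓ → 1
year_count = COUNT(1, 1, 1) = 3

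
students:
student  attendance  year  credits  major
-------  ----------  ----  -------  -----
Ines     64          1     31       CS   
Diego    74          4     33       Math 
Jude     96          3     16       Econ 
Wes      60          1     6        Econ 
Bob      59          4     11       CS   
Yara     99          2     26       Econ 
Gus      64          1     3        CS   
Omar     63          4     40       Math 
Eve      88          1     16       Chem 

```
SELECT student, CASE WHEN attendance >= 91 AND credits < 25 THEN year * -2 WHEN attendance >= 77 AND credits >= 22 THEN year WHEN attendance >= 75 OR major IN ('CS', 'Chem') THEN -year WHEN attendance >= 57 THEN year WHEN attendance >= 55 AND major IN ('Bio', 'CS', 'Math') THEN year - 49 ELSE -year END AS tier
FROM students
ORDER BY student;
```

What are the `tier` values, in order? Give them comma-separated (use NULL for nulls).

-4, 4, -1, -1, -1, -6, 4, 1, 2

student=Bob: attendance >= 75 OR major IN ('CS', 'Chem') → -4
student=Diego: attendance >= 57 → 4
student=Eve: attendance >= 75 OR major IN ('CS', 'Chem') → -1
student=Gus: attendance >= 75 OR major IN ('CS', 'Chem') → -1
student=Ines: attendance >= 75 OR major IN ('CS', 'Chem') → -1
student=Jude: attendance >= 91 AND credits < 25 → -6
student=Omar: attendance >= 57 → 4
student=Wes: attendance >= 57 → 1
student=Yara: attendance >= 77 AND credits >= 22 → 2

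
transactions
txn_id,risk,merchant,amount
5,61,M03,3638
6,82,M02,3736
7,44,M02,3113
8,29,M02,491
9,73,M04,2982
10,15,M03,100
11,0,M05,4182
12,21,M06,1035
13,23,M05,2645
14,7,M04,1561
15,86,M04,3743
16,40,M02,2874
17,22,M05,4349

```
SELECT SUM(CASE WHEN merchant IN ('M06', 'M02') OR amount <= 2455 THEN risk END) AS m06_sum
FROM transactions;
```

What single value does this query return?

238

txn_id=5: ✗
txn_id=6: ✓ → 82
txn_id=7: ✓ → 44
txn_id=8: ✓ → 29
txn_id=9: ✗
txn_id=10: ✓ → 15
txn_id=11: ✗
txn_id=12: ✓ → 21
txn_id=13: ✗
txn_id=14: ✓ → 7
txn_id=15: ✗
txn_id=16: ✓ → 40
txn_id=17: ✗
m06_sum = 82 + 44 + 29 + 15 + 21 + 7 + 40 = 238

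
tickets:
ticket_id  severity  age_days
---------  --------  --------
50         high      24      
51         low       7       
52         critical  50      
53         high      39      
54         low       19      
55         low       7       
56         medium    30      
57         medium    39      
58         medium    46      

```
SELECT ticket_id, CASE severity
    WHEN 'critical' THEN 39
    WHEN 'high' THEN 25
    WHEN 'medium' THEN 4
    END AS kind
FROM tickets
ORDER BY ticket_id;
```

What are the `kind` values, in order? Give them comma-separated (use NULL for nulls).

25, NULL, 39, 25, NULL, NULL, 4, 4, 4

ticket_id=50: severity='high' → 25
ticket_id=51: (no match → NULL) → NULL
ticket_id=52: severity='critical' → 39
ticket_id=53: severity='high' → 25
ticket_id=54: (no match → NULL) → NULL
ticket_id=55: (no match → NULL) → NULL
ticket_id=56: severity='medium' → 4
ticket_id=57: severity='medium' → 4
ticket_id=58: severity='medium' → 4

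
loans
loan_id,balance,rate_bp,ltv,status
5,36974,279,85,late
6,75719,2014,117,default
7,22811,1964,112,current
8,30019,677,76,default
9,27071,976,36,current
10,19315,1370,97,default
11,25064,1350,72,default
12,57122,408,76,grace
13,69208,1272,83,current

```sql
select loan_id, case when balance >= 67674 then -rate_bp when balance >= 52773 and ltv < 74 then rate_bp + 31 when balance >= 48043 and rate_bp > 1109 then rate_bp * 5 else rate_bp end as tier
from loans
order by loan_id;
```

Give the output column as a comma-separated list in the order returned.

279, -2014, 1964, 677, 976, 1370, 1350, 408, -1272

loan_id=5: ELSE → 279
loan_id=6: balance >= 67674 → -2014
loan_id=7: ELSE → 1964
loan_id=8: ELSE → 677
loan_id=9: ELSE → 976
loan_id=10: ELSE → 1370
loan_id=11: ELSE → 1350
loan_id=12: ELSE → 408
loan_id=13: balance >= 67674 → -1272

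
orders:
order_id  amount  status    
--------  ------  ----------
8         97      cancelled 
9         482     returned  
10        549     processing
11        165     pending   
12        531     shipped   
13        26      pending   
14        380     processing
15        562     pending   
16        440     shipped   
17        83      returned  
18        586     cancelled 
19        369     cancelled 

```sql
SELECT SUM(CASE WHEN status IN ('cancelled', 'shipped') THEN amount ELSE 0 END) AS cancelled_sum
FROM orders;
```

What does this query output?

2023

order_id=8: ✓ → 97
order_id=9: ✗
order_id=10: ✗
order_id=11: ✗
order_id=12: ✓ → 531
order_id=13: ✗
order_id=14: ✗
order_id=15: ✗
order_id=16: ✓ → 440
order_id=17: ✗
order_id=18: ✓ → 586
order_id=19: ✓ → 369
cancelled_sum = 97 + 531 + 440 + 586 + 369 = 2023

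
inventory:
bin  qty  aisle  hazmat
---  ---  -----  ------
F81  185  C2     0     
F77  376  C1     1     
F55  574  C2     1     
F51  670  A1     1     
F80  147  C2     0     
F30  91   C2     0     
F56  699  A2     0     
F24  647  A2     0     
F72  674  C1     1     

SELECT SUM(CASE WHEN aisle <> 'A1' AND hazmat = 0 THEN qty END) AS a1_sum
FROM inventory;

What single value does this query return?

bin=F81: ✓ → 185
bin=F77: ✗
bin=F55: ✗
bin=F51: ✗
bin=F80: ✓ → 147
bin=F30: ✓ → 91
bin=F56: ✓ → 699
bin=F24: ✓ → 647
bin=F72: ✗
a1_sum = 185 + 147 + 91 + 699 + 647 = 1769

1769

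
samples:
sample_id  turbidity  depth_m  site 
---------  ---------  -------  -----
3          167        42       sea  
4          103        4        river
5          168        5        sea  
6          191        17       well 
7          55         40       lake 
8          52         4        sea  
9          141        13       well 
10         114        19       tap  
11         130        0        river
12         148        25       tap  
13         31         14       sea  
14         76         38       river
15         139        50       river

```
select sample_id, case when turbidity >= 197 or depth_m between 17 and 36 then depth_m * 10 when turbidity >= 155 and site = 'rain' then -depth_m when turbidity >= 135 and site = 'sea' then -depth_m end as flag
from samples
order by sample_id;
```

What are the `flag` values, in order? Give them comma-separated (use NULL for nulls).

-42, NULL, -5, 170, NULL, NULL, NULL, 190, NULL, 250, NULL, NULL, NULL

sample_id=3: turbidity >= 135 and site = 'sea' → -42
sample_id=4: (no match → NULL) → NULL
sample_id=5: turbidity >= 135 and site = 'sea' → -5
sample_id=6: turbidity >= 197 or depth_m between 17 and 36 → 170
sample_id=7: (no match → NULL) → NULL
sample_id=8: (no match → NULL) → NULL
sample_id=9: (no match → NULL) → NULL
sample_id=10: turbidity >= 197 or depth_m between 17 and 36 → 190
sample_id=11: (no match → NULL) → NULL
sample_id=12: turbidity >= 197 or depth_m between 17 and 36 → 250
sample_id=13: (no match → NULL) → NULL
sample_id=14: (no match → NULL) → NULL
sample_id=15: (no match → NULL) → NULL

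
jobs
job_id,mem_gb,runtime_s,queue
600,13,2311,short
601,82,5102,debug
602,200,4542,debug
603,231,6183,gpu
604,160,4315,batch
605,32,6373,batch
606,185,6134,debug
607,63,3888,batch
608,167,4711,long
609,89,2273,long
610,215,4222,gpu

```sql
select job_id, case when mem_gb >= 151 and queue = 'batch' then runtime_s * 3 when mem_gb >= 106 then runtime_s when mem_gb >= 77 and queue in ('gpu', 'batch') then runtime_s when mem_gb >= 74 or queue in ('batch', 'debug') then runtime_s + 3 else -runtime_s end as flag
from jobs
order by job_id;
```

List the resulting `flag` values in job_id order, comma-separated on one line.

-2311, 5105, 4542, 6183, 12945, 6376, 6134, 3891, 4711, 2276, 4222

job_id=600: ELSE → -2311
job_id=601: mem_gb >= 74 or queue in ('batch', 'debug') → 5105
job_id=602: mem_gb >= 106 → 4542
job_id=603: mem_gb >= 106 → 6183
job_id=604: mem_gb >= 151 and queue = 'batch' → 12945
job_id=605: mem_gb >= 74 or queue in ('batch', 'debug') → 6376
job_id=606: mem_gb >= 106 → 6134
job_id=607: mem_gb >= 74 or queue in ('batch', 'debug') → 3891
job_id=608: mem_gb >= 106 → 4711
job_id=609: mem_gb >= 74 or queue in ('batch', 'debug') → 2276
job_id=610: mem_gb >= 106 → 4222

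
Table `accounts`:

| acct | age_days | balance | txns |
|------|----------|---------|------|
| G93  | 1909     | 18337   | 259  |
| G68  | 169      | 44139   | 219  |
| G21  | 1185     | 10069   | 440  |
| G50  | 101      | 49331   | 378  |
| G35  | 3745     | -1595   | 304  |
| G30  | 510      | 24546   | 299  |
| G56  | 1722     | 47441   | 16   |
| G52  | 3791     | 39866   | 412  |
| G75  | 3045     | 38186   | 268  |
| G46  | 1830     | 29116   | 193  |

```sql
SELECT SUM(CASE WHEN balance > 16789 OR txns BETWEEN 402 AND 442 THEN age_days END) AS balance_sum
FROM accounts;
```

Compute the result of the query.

acct=G93: ✓ → 1909
acct=G68: ✓ → 169
acct=G21: ✓ → 1185
acct=G50: ✓ → 101
acct=G35: ✗
acct=G30: ✓ → 510
acct=G56: ✓ → 1722
acct=G52: ✓ → 3791
acct=G75: ✓ → 3045
acct=G46: ✓ → 1830
balance_sum = 1909 + 169 + 1185 + 101 + 510 + 1722 + 3791 + 3045 + 1830 = 14262

14262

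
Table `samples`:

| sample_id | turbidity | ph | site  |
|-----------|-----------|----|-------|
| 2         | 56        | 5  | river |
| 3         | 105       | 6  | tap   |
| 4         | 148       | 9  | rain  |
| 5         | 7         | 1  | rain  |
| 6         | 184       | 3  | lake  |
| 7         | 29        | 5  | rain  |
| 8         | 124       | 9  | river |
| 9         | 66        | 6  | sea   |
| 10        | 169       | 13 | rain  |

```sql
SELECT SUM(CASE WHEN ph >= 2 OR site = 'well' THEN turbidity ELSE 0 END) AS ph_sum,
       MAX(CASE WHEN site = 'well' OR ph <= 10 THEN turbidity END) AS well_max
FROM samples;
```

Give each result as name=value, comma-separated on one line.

[ph_sum: ph >= 2 OR site = 'well']
sample_id=2: ✓ → 56
sample_id=3: ✓ → 105
sample_id=4: ✓ → 148
sample_id=5: ✗
sample_id=6: ✓ → 184
sample_id=7: ✓ → 29
sample_id=8: ✓ → 124
sample_id=9: ✓ → 66
sample_id=10: ✓ → 169
ph_sum = 56 + 105 + 148 + 184 + 29 + 124 + 66 + 169 = 881
—
[well_max: site = 'well' OR ph <= 10]
sample_id=2: ✓ → 56
sample_id=3: ✓ → 105
sample_id=4: ✓ → 148
sample_id=5: ✓ → 7
sample_id=6: ✓ → 184
sample_id=7: ✓ → 29
sample_id=8: ✓ → 124
sample_id=9: ✓ → 66
sample_id=10: ✗
well_max = MAX(56, 105, 148, 7, 184, 29, 124, 66) = 184

ph_sum=881, well_max=184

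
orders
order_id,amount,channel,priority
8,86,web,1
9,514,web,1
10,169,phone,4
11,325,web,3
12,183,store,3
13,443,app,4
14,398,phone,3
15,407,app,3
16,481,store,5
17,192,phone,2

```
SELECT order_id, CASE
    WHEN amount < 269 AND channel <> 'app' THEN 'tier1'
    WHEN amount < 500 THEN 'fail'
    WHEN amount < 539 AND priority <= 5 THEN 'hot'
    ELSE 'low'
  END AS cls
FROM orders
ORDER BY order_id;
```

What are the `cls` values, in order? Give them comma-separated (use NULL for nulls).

order_id=8: amount < 269 AND channel <> 'app' → tier1
order_id=9: amount < 539 AND priority <= 5 → hot
order_id=10: amount < 269 AND channel <> 'app' → tier1
order_id=11: amount < 500 → fail
order_id=12: amount < 269 AND channel <> 'app' → tier1
order_id=13: amount < 500 → fail
order_id=14: amount < 500 → fail
order_id=15: amount < 500 → fail
order_id=16: amount < 500 → fail
order_id=17: amount < 269 AND channel <> 'app' → tier1

tier1, hot, tier1, fail, tier1, fail, fail, fail, fail, tier1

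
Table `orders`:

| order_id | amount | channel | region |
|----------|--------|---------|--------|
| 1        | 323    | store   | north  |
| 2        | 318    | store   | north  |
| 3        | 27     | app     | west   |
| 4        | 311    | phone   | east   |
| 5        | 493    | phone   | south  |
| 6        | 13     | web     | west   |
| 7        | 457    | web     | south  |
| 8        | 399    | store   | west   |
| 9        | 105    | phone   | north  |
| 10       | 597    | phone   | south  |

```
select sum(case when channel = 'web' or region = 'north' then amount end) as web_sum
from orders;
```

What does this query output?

order_id=1: ✓ → 323
order_id=2: ✓ → 318
order_id=3: ✗
order_id=4: ✗
order_id=5: ✗
order_id=6: ✓ → 13
order_id=7: ✓ → 457
order_id=8: ✗
order_id=9: ✓ → 105
order_id=10: ✗
web_sum = 323 + 318 + 13 + 457 + 105 = 1216

1216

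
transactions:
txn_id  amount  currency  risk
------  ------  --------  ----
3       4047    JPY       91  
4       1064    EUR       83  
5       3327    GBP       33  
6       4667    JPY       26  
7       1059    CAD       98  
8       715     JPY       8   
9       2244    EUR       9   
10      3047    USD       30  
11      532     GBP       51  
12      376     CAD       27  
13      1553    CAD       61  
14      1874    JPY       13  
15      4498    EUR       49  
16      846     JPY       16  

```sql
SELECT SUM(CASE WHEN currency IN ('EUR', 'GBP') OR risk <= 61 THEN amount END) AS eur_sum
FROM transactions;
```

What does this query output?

24743

txn_id=3: ✗
txn_id=4: ✓ → 1064
txn_id=5: ✓ → 3327
txn_id=6: ✓ → 4667
txn_id=7: ✗
txn_id=8: ✓ → 715
txn_id=9: ✓ → 2244
txn_id=10: ✓ → 3047
txn_id=11: ✓ → 532
txn_id=12: ✓ → 376
txn_id=13: ✓ → 1553
txn_id=14: ✓ → 1874
txn_id=15: ✓ → 4498
txn_id=16: ✓ → 846
eur_sum = 1064 + 3327 + 4667 + 715 + 2244 + 3047 + 532 + 376 + 1553 + 1874 + 4498 + 846 = 24743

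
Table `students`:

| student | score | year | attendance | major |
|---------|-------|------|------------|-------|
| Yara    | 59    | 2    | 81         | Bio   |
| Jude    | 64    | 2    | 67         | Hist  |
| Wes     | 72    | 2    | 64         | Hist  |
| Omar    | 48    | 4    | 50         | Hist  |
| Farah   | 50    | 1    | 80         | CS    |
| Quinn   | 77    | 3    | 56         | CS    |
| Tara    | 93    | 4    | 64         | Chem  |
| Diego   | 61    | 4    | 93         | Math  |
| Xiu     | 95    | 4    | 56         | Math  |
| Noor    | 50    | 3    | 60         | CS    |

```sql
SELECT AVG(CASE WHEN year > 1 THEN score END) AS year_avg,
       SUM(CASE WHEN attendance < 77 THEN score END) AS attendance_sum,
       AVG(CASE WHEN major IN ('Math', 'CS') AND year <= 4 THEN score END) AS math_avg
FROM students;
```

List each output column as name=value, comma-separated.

year_avg=68.7777777778, attendance_sum=499, math_avg=66.6

[year_avg: year > 1]
student=Yara: ✓ → 59
student=Jude: ✓ → 64
student=Wes: ✓ → 72
student=Omar: ✓ → 48
student=Farah: ✗
student=Quinn: ✓ → 77
student=Tara: ✓ → 93
student=Diego: ✓ → 61
student=Xiu: ✓ → 95
student=Noor: ✓ → 50
year_avg = (59 + 64 + 72 + 48 + 77 + 93 + 61 + 95 + 50) / 9 = 68.7777777778
—
[attendance_sum: attendance < 77]
student=Yara: ✗
student=Jude: ✓ → 64
student=Wes: ✓ → 72
student=Omar: ✓ → 48
student=Farah: ✗
student=Quinn: ✓ → 77
student=Tara: ✓ → 93
student=Diego: ✗
student=Xiu: ✓ → 95
student=Noor: ✓ → 50
attendance_sum = 64 + 72 + 48 + 77 + 93 + 95 + 50 = 499
—
[math_avg: major IN ('Math', 'CS') AND year <= 4]
student=Yara: ✗
student=Jude: ✗
student=Wes: ✗
student=Omar: ✗
student=Farah: ✓ → 50
student=Quinn: ✓ → 77
student=Tara: ✗
student=Diego: ✓ → 61
student=Xiu: ✓ → 95
student=Noor: ✓ → 50
math_avg = (50 + 77 + 61 + 95 + 50) / 5 = 66.6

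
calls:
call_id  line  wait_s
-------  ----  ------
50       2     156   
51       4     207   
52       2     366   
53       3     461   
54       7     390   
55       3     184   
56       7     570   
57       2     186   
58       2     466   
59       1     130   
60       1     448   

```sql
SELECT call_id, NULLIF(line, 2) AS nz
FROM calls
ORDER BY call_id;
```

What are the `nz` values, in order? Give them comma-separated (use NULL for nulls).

call_id=50: line=2 vs 2: equal → NULL
call_id=51: line=4 vs 2: differ → 4
call_id=52: line=2 vs 2: equal → NULL
call_id=53: line=3 vs 2: differ → 3
call_id=54: line=7 vs 2: differ → 7
call_id=55: line=3 vs 2: differ → 3
call_id=56: line=7 vs 2: differ → 7
call_id=57: line=2 vs 2: equal → NULL
call_id=58: line=2 vs 2: equal → NULL
call_id=59: line=1 vs 2: differ → 1
call_id=60: line=1 vs 2: differ → 1

NULL, 4, NULL, 3, 7, 3, 7, NULL, NULL, 1, 1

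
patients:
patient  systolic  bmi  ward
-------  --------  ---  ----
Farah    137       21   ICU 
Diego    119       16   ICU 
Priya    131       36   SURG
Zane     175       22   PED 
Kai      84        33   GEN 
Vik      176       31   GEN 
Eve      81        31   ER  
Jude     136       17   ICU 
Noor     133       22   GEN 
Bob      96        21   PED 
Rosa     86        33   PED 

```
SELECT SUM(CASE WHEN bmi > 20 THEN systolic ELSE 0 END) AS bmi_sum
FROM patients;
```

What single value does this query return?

patient=Farah: ✓ → 137
patient=Diego: ✗
patient=Priya: ✓ → 131
patient=Zane: ✓ → 175
patient=Kai: ✓ → 84
patient=Vik: ✓ → 176
patient=Eve: ✓ → 81
patient=Jude: ✗
patient=Noor: ✓ → 133
patient=Bob: ✓ → 96
patient=Rosa: ✓ → 86
bmi_sum = 137 + 131 + 175 + 84 + 176 + 81 + 133 + 96 + 86 = 1099

1099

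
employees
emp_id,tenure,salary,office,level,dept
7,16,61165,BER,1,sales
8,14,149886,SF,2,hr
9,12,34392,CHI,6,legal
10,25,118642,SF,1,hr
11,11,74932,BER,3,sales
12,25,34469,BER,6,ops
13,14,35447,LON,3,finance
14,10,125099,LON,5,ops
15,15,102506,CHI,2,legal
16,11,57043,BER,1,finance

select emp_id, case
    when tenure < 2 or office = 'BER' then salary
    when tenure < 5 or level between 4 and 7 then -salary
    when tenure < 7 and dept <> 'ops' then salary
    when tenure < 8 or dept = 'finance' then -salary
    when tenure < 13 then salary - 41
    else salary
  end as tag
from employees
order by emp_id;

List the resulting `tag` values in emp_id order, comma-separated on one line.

emp_id=7: tenure < 2 or office = 'BER' → 61165
emp_id=8: ELSE → 149886
emp_id=9: tenure < 5 or level between 4 and 7 → -34392
emp_id=10: ELSE → 118642
emp_id=11: tenure < 2 or office = 'BER' → 74932
emp_id=12: tenure < 2 or office = 'BER' → 34469
emp_id=13: tenure < 8 or dept = 'finance' → -35447
emp_id=14: tenure < 5 or level between 4 and 7 → -125099
emp_id=15: ELSE → 102506
emp_id=16: tenure < 2 or office = 'BER' → 57043

61165, 149886, -34392, 118642, 74932, 34469, -35447, -125099, 102506, 57043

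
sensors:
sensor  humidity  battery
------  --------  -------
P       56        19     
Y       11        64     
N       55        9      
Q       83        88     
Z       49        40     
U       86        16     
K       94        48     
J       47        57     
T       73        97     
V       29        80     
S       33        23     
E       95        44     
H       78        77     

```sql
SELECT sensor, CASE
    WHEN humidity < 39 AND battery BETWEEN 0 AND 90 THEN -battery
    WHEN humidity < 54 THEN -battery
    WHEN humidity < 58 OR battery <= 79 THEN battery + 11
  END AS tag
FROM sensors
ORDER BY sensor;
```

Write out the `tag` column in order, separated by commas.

55, 88, -57, 59, 20, 30, NULL, -23, NULL, 27, -80, -64, -40

sensor=E: humidity < 58 OR battery <= 79 → 55
sensor=H: humidity < 58 OR battery <= 79 → 88
sensor=J: humidity < 54 → -57
sensor=K: humidity < 58 OR battery <= 79 → 59
sensor=N: humidity < 58 OR battery <= 79 → 20
sensor=P: humidity < 58 OR battery <= 79 → 30
sensor=Q: (no match → NULL) → NULL
sensor=S: humidity < 39 AND battery BETWEEN 0 AND 90 → -23
sensor=T: (no match → NULL) → NULL
sensor=U: humidity < 58 OR battery <= 79 → 27
sensor=V: humidity < 39 AND battery BETWEEN 0 AND 90 → -80
sensor=Y: humidity < 39 AND battery BETWEEN 0 AND 90 → -64
sensor=Z: humidity < 54 → -40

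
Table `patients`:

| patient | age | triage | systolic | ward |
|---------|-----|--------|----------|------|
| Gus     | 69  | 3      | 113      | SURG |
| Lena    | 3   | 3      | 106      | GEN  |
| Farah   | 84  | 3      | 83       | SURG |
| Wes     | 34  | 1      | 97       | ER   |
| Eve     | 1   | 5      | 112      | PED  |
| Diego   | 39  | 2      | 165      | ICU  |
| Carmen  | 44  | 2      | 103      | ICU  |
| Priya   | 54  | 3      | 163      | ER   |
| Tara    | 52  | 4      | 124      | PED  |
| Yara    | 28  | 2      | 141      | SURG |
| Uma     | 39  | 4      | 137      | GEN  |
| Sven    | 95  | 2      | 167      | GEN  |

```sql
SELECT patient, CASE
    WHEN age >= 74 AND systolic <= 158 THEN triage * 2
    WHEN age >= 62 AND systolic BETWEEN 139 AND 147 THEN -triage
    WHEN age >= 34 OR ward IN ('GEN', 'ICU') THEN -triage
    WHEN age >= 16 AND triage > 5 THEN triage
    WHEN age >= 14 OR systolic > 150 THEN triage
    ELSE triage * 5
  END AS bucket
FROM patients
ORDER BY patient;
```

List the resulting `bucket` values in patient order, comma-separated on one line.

patient=Carmen: age >= 34 OR ward IN ('GEN', 'ICU') → -2
patient=Diego: age >= 34 OR ward IN ('GEN', 'ICU') → -2
patient=Eve: ELSE → 25
patient=Farah: age >= 74 AND systolic <= 158 → 6
patient=Gus: age >= 34 OR ward IN ('GEN', 'ICU') → -3
patient=Lena: age >= 34 OR ward IN ('GEN', 'ICU') → -3
patient=Priya: age >= 34 OR ward IN ('GEN', 'ICU') → -3
patient=Sven: age >= 34 OR ward IN ('GEN', 'ICU') → -2
patient=Tara: age >= 34 OR ward IN ('GEN', 'ICU') → -4
patient=Uma: age >= 34 OR ward IN ('GEN', 'ICU') → -4
patient=Wes: age >= 34 OR ward IN ('GEN', 'ICU') → -1
patient=Yara: age >= 14 OR systolic > 150 → 2

-2, -2, 25, 6, -3, -3, -3, -2, -4, -4, -1, 2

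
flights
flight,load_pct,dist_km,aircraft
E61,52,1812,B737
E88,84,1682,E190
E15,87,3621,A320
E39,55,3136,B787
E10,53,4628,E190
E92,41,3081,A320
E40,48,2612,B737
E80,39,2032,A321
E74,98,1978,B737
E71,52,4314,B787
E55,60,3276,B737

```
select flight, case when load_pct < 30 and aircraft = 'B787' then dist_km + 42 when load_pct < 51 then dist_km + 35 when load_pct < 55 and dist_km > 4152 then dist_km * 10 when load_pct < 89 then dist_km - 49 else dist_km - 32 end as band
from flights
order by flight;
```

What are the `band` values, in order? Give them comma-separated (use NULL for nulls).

46280, 3572, 3087, 2647, 3227, 1763, 43140, 1946, 2067, 1633, 3116

flight=E10: load_pct < 55 and dist_km > 4152 → 46280
flight=E15: load_pct < 89 → 3572
flight=E39: load_pct < 89 → 3087
flight=E40: load_pct < 51 → 2647
flight=E55: load_pct < 89 → 3227
flight=E61: load_pct < 89 → 1763
flight=E71: load_pct < 55 and dist_km > 4152 → 43140
flight=E74: ELSE → 1946
flight=E80: load_pct < 51 → 2067
flight=E88: load_pct < 89 → 1633
flight=E92: load_pct < 51 → 3116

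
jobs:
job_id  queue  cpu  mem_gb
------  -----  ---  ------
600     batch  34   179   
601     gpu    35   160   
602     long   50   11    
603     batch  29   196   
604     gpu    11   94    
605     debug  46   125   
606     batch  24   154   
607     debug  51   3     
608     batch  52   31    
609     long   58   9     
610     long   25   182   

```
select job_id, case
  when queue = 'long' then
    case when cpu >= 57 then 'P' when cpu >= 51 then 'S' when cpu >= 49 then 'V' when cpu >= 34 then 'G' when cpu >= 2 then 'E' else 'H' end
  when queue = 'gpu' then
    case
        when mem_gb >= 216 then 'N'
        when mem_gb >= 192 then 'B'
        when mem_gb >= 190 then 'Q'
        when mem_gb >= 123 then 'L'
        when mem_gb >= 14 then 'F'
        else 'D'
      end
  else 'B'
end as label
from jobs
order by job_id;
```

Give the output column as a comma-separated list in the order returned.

job_id=600: queue='batch' → outer ELSE → B
job_id=601: queue='gpu' → inner[mem_gb >= 123] → L
job_id=602: queue='long' → inner[cpu >= 49] → V
job_id=603: queue='batch' → outer ELSE → B
job_id=604: queue='gpu' → inner[mem_gb >= 14] → F
job_id=605: queue='debug' → outer ELSE → B
job_id=606: queue='batch' → outer ELSE → B
job_id=607: queue='debug' → outer ELSE → B
job_id=608: queue='batch' → outer ELSE → B
job_id=609: queue='long' → inner[cpu >= 57] → P
job_id=610: queue='long' → inner[cpu >= 2] → E

B, L, V, B, F, B, B, B, B, P, E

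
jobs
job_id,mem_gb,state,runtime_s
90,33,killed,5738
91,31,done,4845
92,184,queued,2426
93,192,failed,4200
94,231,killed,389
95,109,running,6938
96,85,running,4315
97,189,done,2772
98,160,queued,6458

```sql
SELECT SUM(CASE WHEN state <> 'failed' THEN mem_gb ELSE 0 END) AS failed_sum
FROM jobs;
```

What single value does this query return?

1022

job_id=90: ✓ → 33
job_id=91: ✓ → 31
job_id=92: ✓ → 184
job_id=93: ✗
job_id=94: ✓ → 231
job_id=95: ✓ → 109
job_id=96: ✓ → 85
job_id=97: ✓ → 189
job_id=98: ✓ → 160
failed_sum = 33 + 31 + 184 + 231 + 109 + 85 + 189 + 160 = 1022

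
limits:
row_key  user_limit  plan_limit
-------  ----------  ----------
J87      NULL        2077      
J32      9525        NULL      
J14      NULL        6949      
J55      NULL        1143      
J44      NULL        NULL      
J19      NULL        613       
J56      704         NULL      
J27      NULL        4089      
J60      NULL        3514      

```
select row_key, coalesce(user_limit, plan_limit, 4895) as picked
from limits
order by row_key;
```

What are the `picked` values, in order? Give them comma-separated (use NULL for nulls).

6949, 613, 4089, 9525, 4895, 1143, 704, 3514, 2077

row_key=J14: user_limit=NULL, plan_limit=6949 → 6949
row_key=J19: user_limit=NULL, plan_limit=613 → 613
row_key=J27: user_limit=NULL, plan_limit=4089 → 4089
row_key=J32: user_limit=9525 → 9525
row_key=J44: user_limit=NULL, plan_limit=NULL, → literal 4895 → 4895
row_key=J55: user_limit=NULL, plan_limit=1143 → 1143
row_key=J56: user_limit=704 → 704
row_key=J60: user_limit=NULL, plan_limit=3514 → 3514
row_key=J87: user_limit=NULL, plan_limit=2077 → 2077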